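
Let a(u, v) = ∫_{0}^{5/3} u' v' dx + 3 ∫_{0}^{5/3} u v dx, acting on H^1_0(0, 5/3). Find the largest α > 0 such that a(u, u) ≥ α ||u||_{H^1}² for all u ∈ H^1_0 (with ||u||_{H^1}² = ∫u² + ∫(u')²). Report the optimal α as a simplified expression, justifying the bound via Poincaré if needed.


α = 1

Coercivity of a(·,·) on H^1_0(0, 5/3) means a(u, u) ≥ α ||u||_{H^1}² for every u ∈ H^1_0.
The interval has length L = 5/3, and Poincaré/coercivity depend only on L. Here a(u, u) = ∫(u')² + (3)·∫u².
Here c = 3 ≥ 1, so a(u,u) = ∫(u')² + c∫u² ≥ ∫(u')² + ∫u² = ||u||_{H^1}², i.e. α = 1 works. No larger α is possible: a(u,u) ≥ α||u||_{H^1}² means (1−α)∫(u')² ≥ (α−c)∫u², and for the modes u_n = sin(nπ(x−x₀)/L) (x₀ the left endpoint) one has ∫u_n²/∫(u_n')² = (L/(nπ))² → 0, so a(u_n,u_n)/||u_n||_{H^1}² → 1. Hence the optimal constant is α = 1.
Therefore α = 1.


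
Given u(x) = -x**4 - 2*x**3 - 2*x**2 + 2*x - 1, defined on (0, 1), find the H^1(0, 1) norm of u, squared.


||u||_{H^1}^2 = 17581/630

The H^1 norm (squared) on an interval (0, L) is
  ||u||_{H^1}^2 = ∫_0^L u(x)^2 dx + ∫_0^L u'(x)^2 dx.
Compute u'(x) = -4*x**3 - 6*x**2 - 4*x + 2.
Then u(x)^2 = x**8 + 4*x**7 + 8*x**6 + 4*x**5 - 2*x**4 - 4*x**3 + 8*x**2 - 4*x + 1 and u'(x)^2 = 16*x**6 + 48*x**5 + 68*x**4 + 32*x**3 - 8*x**2 - 16*x + 4.
Integrate each monomial from 0 to 1 using ∫_0^1 c·x^n dx = c·1^(n+1)/(n+1):
  ∫_0^1 u(x)^2 dx = ∫_0^1 (x^8 + 4*x^7 + 8*x^6 + 4*x^5 - 2*x^4 - 4*x^3 + 8*x^2 - 4*x + 1) dx. Term by term:
    ∫_0^1 x^8 dx = 1/9;  ∫_0^1 4*x^7 dx = 1/2;  ∫_0^1 8*x^6 dx = 8/7;
    ∫_0^1 4*x^5 dx = 2/3;  ∫_0^1 -2*x^4 dx = -2/5;  ∫_0^1 -4*x^3 dx = -1;
    ∫_0^1 8*x^2 dx = 8/3;  ∫_0^1 -4*x dx = -2;  ∫_0^1 1 dx = 1.
  Sum: 1/9 + 1/2 + 8/7 + 2/3 − 2/5 − 1 + 8/3 − 2 + 1 = 1693/630.
  ∫_0^1 u'(x)^2 dx = ∫_0^1 (16*x^6 + 48*x^5 + 68*x^4 + 32*x^3 - 8*x^2 - 16*x + 4) dx. Term by term:
    ∫_0^1 16*x^6 dx = 16/7;  ∫_0^1 48*x^5 dx = 8;  ∫_0^1 68*x^4 dx = 68/5;
    ∫_0^1 32*x^3 dx = 8;  ∫_0^1 -8*x^2 dx = -8/3;  ∫_0^1 -16*x dx = -8;
    ∫_0^1 4 dx = 4.
  Sum: 16/7 + 8 + 68/5 + 8 − 8/3 − 8 + 4 = 2648/105.
Adding: ||u||_{H^1}^2 = 1693/630 + 2648/105 = 17581/630.


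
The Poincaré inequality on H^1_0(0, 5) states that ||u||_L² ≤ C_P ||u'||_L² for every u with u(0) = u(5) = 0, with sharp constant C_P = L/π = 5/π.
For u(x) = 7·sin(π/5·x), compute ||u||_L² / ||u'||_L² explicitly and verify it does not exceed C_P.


||u||_L² / ||u'||_L² = 5/π = C_P.

u(x) = 7·sin(π/5·x), so u'(x) = 7*π*cos(π*x/5)/5.
Writing u(x) = A·sin(kπx/L) with A = 7 and k = 1, use ∫_0^L sin²(kπx/L) dx = L/2 and ∫_0^L cos²(kπx/L) dx = L/2.
u² = 49·sin²(π/5·x) and (u')² = 49*π^2/25·cos²(π/5·x), and each of sin², cos² integrates to L/2 = 5/2 over (0, 5).
∫_0^5 u² dx = 245/2, so ||u||_L² = 7*sqrt(10)/2.
∫_0^5 (u')² dx = 49*π^2/10, so ||u'||_L² = 7*sqrt(10)*π/10.
Ratio ||u||_L² / ||u'||_L² = 5/π.
Sharp Poincaré constant on H^1_0(0, 5) is C_P = L/π = 5/π, achieved by sin(π/5·x).
This is the k = 1 eigenfunction (up to amplitude), so the ratio equals the sharp Poincaré constant exactly.


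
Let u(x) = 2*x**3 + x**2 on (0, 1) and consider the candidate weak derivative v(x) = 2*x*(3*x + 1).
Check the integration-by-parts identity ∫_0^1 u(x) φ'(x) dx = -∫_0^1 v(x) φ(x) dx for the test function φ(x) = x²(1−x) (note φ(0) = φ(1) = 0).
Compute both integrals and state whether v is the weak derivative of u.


LHS = -3/10, RHS = -3/10. Yes, v = u' weakly.

u(x) = 2*x**3 + x**2, classical derivative u'(x) = 6*x**2 + 2*x.
φ(x) = x²(1−x), so φ'(x) = x*(2 - 3*x).
Note φ(0) = φ(1) = 0, so the boundary term u·φ vanishes.
LHS = ∫_0^1 u(x) φ'(x) dx = ∫_0^1 (-6*x^5 + x^4 + 2*x^3) dx. Term by term:
  ∫_0^1 -6*x^5 dx = -1;  ∫_0^1 x^4 dx = 1/5;  ∫_0^1 2*x^3 dx = 1/2.
Sum: -1 + 1/5 + 1/2 = -3/10.
So LHS = -3/10.
∫_0^1 v(x) φ(x) dx = ∫_0^1 (-6*x^5 + 4*x^4 + 2*x^3) dx. Term by term:
  ∫_0^1 -6*x^5 dx = -1;  ∫_0^1 4*x^4 dx = 4/5;  ∫_0^1 2*x^3 dx = 1/2.
Sum: -1 + 4/5 + 1/2 = 3/10.
So RHS = -∫_0^1 v(x) φ(x) dx = -3/10.
LHS = RHS, so the identity holds for this test φ.
Moreover u is smooth here and v(x) = u'(x) = 6*x**2 + 2*x pointwise, so the identity holds for every test function. Hence v is the weak derivative of u.


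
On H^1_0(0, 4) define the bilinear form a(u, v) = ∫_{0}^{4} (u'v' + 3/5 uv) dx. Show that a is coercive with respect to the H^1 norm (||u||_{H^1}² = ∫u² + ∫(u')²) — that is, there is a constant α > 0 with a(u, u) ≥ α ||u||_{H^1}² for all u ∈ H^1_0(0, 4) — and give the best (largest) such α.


α = (48/5 + π^2)/(π^2 + 16)

Coercivity of a(·,·) on H^1_0(0, 4) means a(u, u) ≥ α ||u||_{H^1}² for every u ∈ H^1_0.
The interval has length L = 4, and Poincaré/coercivity depend only on L. Here a(u, u) = ∫(u')² + (3/5)·∫u².
Here 0 < c = 3/5 < 1. The condition a(u,u) ≥ α||u||_{H^1}² reads (1−α)∫(u')² ≥ (α−c)∫u². Any admissible α is ≤ 1 (rapidly oscillating u have ∫u²/∫(u')² → 0), and α = 1 would force 0 ≥ (1−c)∫u², impossible since c < 1; so 1−α > 0. By the sharp Poincaré inequality on H^1_0 of an interval of length L, ∫(u')² ≥ (π/L)²∫u² with equality for the first sine mode sin(π(x−x₀)/L) (x₀ the left endpoint), so the inequality holds for all u iff (1−α)(π/L)² ≥ α − c, i.e. α ≤ ((π/L)² + c)/((π/L)² + 1) = (1 + c(L/π)²)/(1 + (L/π)²). With (π/L)² = π^2/16 and c = 3/5, the largest admissible constant is α = ((π/L)² + c)/((π/L)² + 1).
Simplifying, α = (48/5 + π^2)/(π^2 + 16).


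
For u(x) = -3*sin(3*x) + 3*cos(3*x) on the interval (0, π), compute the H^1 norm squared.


||u||_{H^1(0,π)}^2 = 90*π

u'(x) = -9*sin(3*x) - 9*cos(3*x).
Expand u² and (u')² and integrate term by term on (0, π), using: for integers n ≥ 1, ∫_0^π sin²(nx) dx = ∫_0^π cos²(nx) dx = π/2; for n ≠ n', ∫_0^π sin(nx)sin(n'x) dx = ∫_0^π cos(nx)cos(n'x) dx = 0; and by product-to-sum, ∫_0^π sin(nx)cos(n'x) dx = ½∫_0^π [sin((n+n')x) + sin((n−n')x)] dx, which is 0 when n+n' is even and 2n/(n²−n'²) when n+n' is odd (it need not vanish on (0, π)).
  u² squared terms: (-3)²·∫sin(3x)² dx = 9·π/2 = 9*π/2;  (3)²·∫cos(3x)² dx = 9·π/2 = 9*π/2.
  u² cross terms: 2·(-3)·(3)·∫sin(3x)·cos(3x) dx = -18·(0) = 0.
  So ∫_0^π u² dx = 9*π/2 + 9*π/2 + 0 = 9*π.
  (u')² squared terms: (-9)²·∫cos(3x)² dx = 81·π/2 = 81*π/2;  (-9)²·∫sin(3x)² dx = 81·π/2 = 81*π/2.
  (u')² cross terms: 2·(-9)·(-9)·∫cos(3x)·sin(3x) dx = 162·(0) = 0.
  So ∫_0^π (u')² dx = 81*π/2 + 81*π/2 + 0 = 81*π.
||u||_{H^1}^2 = (9*π) + (81*π) = 90*π.


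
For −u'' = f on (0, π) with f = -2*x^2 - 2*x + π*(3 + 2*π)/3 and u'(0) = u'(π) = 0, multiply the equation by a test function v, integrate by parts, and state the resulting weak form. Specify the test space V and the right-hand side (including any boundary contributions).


V = H^1(0, π) (no boundary constraint on v; u is determined up to an additive constant); weak form: ∫_0^π u'v' dx = ∫_0^π (-2*x^2 - 2*x + π*(3 + 2*π)/3) v dx for all v ∈ V.

Multiply both sides by a test function v and integrate from 0 to π:
  ∫_0^π −u''(x) v(x) dx = ∫_0^π f(x) v(x) dx.
Integrate the LHS by parts once:
  ∫_0^π −u'' v dx = −[u'(x) v(x)]_0^π + ∫_0^π u'(x) v'(x) dx.
Thus ∫_0^π u'(x) v'(x) dx = ∫_0^π f(x) v(x) dx + [u'(x) v(x)]_0^π.
Choose V so that boundary terms are either known or forced to vanish.
u has homogeneous Neumann: u'(0) = u'(π) = 0. So [u' v]_0^π = 0·v(π) − 0·v(0) = 0 for any v; take V = H^1(0, π).
Weak formulation: find u (satisfying any essential BC) such that ∫_0^π u'(x) v'(x) dx = ∫_0^π f v dx for all v ∈ V (homogeneous Neumann, so boundary terms vanish).
Substituting f(x) = -2*x^2 - 2*x + π*(3 + 2*π)/3, the right-hand side is ∫_0^π (-2*x^2 - 2*x + π*(3 + 2*π)/3) v dx.
Compatibility check (pure Neumann): taking v ≡ 1 ∈ V gives 0 = ∫_0^π f dx + (0) − (0), i.e. ∫_0^π f dx must equal u'(0) − u'(π) = 0. Indeed ∫_0^π (-2*x^2 - 2*x + π*(3 + 2*π)/3) dx = 0, so the data are compatible. The solution is then unique only up to an additive constant (fix it e.g. by requiring ∫_0^π u dx = 0).


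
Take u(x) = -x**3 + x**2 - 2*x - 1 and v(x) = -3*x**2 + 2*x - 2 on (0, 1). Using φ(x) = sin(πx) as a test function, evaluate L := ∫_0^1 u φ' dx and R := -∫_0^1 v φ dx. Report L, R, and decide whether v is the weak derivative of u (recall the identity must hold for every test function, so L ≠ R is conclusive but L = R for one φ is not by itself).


LHS = -12/π^3 + 5/π, RHS = -12/π^3 + 5/π. Yes, v = u' weakly.

u(x) = -x**3 + x**2 - 2*x - 1, classical derivative u'(x) = -3*x**2 + 2*x - 2.
φ(x) = sin(πx), so φ'(x) = π*cos(π*x).
Note φ(0) = φ(1) = 0, so the boundary term u·φ vanishes.
LHS = ∫_0^1 u(x) φ'(x) dx = ∫_0^1 (-π*x^3*cos(π*x) + π*x^2*cos(π*x) - 2*π*x*cos(π*x) - π*cos(π*x)) dx. Term by term:
  ∫_0^1 -π*cos(π*x) dx = 0;  ∫_0^1 π*x^2*cos(π*x) dx = -2/π;  ∫_0^1 -π*x^3*cos(π*x) dx = -12/π^3 + 3/π;
  ∫_0^1 -2*π*x*cos(π*x) dx = 4/π.
Sum: 0 − 2/π + -12/π^3 + 3/π + 4/π = -12/π^3 + 5/π.
So LHS = -12/π^3 + 5/π.
∫_0^1 v(x) φ(x) dx = ∫_0^1 (-3*x^2*sin(π*x) + 2*x*sin(π*x) - 2*sin(π*x)) dx. Term by term:
  ∫_0^1 -2*sin(π*x) dx = -4/π;  ∫_0^1 -3*x^2*sin(π*x) dx = -3/π + 12/π^3;  ∫_0^1 2*x*sin(π*x) dx = 2/π.
Sum: -4/π + -3/π + 12/π^3 + 2/π = -5/π + 12/π^3.
So RHS = -∫_0^1 v(x) φ(x) dx = -12/π^3 + 5/π.
LHS = RHS, so the identity holds for this test φ.
Moreover u is smooth here and v(x) = u'(x) = -3*x**2 + 2*x - 2 pointwise, so the identity holds for every test function. Hence v is the weak derivative of u.


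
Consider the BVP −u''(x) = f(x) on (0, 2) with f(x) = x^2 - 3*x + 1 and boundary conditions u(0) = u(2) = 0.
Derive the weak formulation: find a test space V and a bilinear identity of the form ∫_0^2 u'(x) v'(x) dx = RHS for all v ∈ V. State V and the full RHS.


V = H^1_0(0, 2) (so v(0) = v(2) = 0); weak form: ∫_0^2 u'v' dx = ∫_0^2 (x^2 - 3*x + 1) v dx for all v ∈ V.

Multiply both sides by a test function v and integrate from 0 to 2:
  ∫_0^2 −u''(x) v(x) dx = ∫_0^2 f(x) v(x) dx.
Integrate the LHS by parts once:
  ∫_0^2 −u'' v dx = −[u'(x) v(x)]_0^2 + ∫_0^2 u'(x) v'(x) dx.
Thus ∫_0^2 u'(x) v'(x) dx = ∫_0^2 f(x) v(x) dx + [u'(x) v(x)]_0^2.
Choose V so that boundary terms are either known or forced to vanish.
u is Dirichlet: u(0) = u(2) = 0. Let V = H^1_0(0, 2); then v(0) = v(2) = 0, and [u' v]_0^2 = 0.
Weak formulation: find u (satisfying any essential BC) such that ∫_0^2 u'(x) v'(x) dx = ∫_0^2 f v dx for all v ∈ V.
Substituting f(x) = x^2 - 3*x + 1, the right-hand side is ∫_0^2 (x^2 - 3*x + 1) v dx.


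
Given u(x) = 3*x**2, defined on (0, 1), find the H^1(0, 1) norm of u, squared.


||u||_{H^1}^2 = 69/5

The H^1 norm (squared) on an interval (0, L) is
  ||u||_{H^1}^2 = ∫_0^L u(x)^2 dx + ∫_0^L u'(x)^2 dx.
Compute u'(x) = 6*x.
Then u(x)^2 = 9*x**4 and u'(x)^2 = 36*x**2.
Integrate each monomial from 0 to 1 using ∫_0^1 c·x^n dx = c·1^(n+1)/(n+1):
  ∫_0^1 u(x)^2 dx = ∫_0^1 (9*x^4) dx. Term by term:
    ∫_0^1 9*x^4 dx = 9/5.
  ∫_0^1 u'(x)^2 dx = ∫_0^1 (36*x^2) dx. Term by term:
    ∫_0^1 36*x^2 dx = 12.
Adding: ||u||_{H^1}^2 = 9/5 + 12 = 69/5.


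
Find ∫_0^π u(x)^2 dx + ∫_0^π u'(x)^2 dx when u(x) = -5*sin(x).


||u||_{H^1(0,π)}^2 = 25*π

u'(x) = -5*cos(x).
Expand u² and (u')² and integrate term by term on (0, π), using: for integers n ≥ 1, ∫_0^π sin²(nx) dx = ∫_0^π cos²(nx) dx = π/2; for n ≠ n', ∫_0^π sin(nx)sin(n'x) dx = ∫_0^π cos(nx)cos(n'x) dx = 0; and by product-to-sum, ∫_0^π sin(nx)cos(n'x) dx = ½∫_0^π [sin((n+n')x) + sin((n−n')x)] dx, which is 0 when n+n' is even and 2n/(n²−n'²) when n+n' is odd (it need not vanish on (0, π)).
  u² squared terms: (-5)²·∫sin(x)² dx = 25·π/2 = 25*π/2.
  So ∫_0^π u² dx = 25*π/2.
  (u')² squared terms: (-5)²·∫cos(x)² dx = 25·π/2 = 25*π/2.
  So ∫_0^π (u')² dx = 25*π/2.
||u||_{H^1}^2 = (25*π/2) + (25*π/2) = 25*π.


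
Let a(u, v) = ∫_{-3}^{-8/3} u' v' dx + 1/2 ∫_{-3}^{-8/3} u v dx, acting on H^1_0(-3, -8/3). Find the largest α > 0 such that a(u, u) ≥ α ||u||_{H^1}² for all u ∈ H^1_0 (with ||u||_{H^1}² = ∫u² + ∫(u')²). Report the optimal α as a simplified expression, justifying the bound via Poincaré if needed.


α = (1 + 18*π^2)/(2*(1 + 9*π^2))

Coercivity of a(·,·) on H^1_0(-3, -8/3) means a(u, u) ≥ α ||u||_{H^1}² for every u ∈ H^1_0.
The interval has length L = 1/3, and Poincaré/coercivity depend only on L. Here a(u, u) = ∫(u')² + (1/2)·∫u².
Here 0 < c = 1/2 < 1. The condition a(u,u) ≥ α||u||_{H^1}² reads (1−α)∫(u')² ≥ (α−c)∫u². Any admissible α is ≤ 1 (rapidly oscillating u have ∫u²/∫(u')² → 0), and α = 1 would force 0 ≥ (1−c)∫u², impossible since c < 1; so 1−α > 0. By the sharp Poincaré inequality on H^1_0 of an interval of length L, ∫(u')² ≥ (π/L)²∫u² with equality for the first sine mode sin(π(x−x₀)/L) (x₀ the left endpoint), so the inequality holds for all u iff (1−α)(π/L)² ≥ α − c, i.e. α ≤ ((π/L)² + c)/((π/L)² + 1) = (1 + c(L/π)²)/(1 + (L/π)²). With (π/L)² = 9*π^2 and c = 1/2, the largest admissible constant is α = ((π/L)² + c)/((π/L)² + 1).
Simplifying, α = (1 + 18*π^2)/(2*(1 + 9*π^2)).


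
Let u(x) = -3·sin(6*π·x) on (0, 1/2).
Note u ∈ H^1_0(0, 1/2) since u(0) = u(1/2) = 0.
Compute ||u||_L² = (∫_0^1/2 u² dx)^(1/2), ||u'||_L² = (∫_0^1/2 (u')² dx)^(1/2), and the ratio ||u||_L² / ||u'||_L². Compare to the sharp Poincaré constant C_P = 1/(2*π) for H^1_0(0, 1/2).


||u||_L² / ||u'||_L² = 1/(6*π) < C_P = 1/(2*π).

u(x) = -3·sin(6*π·x), so u'(x) = -18*π*cos(6*π*x).
Writing u(x) = A·sin(kπx/L) with A = -3 and k = 3, use ∫_0^L sin²(kπx/L) dx = L/2 and ∫_0^L cos²(kπx/L) dx = L/2.
u² = 9·sin²(6*π·x) and (u')² = 324*π^2·cos²(6*π·x), and each of sin², cos² integrates to L/2 = 1/4 over (0, 1/2).
∫_0^1/2 u² dx = 9/4, so ||u||_L² = 3/2.
∫_0^1/2 (u')² dx = 81*π^2, so ||u'||_L² = 9*π.
Ratio ||u||_L² / ||u'||_L² = 1/(6*π).
Sharp Poincaré constant on H^1_0(0, 1/2) is C_P = L/π = 1/(2*π), achieved by sin(2*π·x).
This is the k = 3 harmonic; the ratio L/(kπ) is strictly less than C_P = L/π, consistent with the sharp inequality ||u||_L² ≤ C_P ||u'||_L².


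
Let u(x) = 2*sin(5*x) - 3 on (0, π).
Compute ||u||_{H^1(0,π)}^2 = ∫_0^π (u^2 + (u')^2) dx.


||u||_{H^1(0,π)}^2 = -24/5 + 61*π

u'(x) = 10*cos(5*x).
Expand u² and (u')² and integrate term by term on (0, π), using: for integers n ≥ 1, ∫_0^π sin²(nx) dx = ∫_0^π cos²(nx) dx = π/2; for n ≠ n', ∫_0^π sin(nx)sin(n'x) dx = ∫_0^π cos(nx)cos(n'x) dx = 0; and by product-to-sum, ∫_0^π sin(nx)cos(n'x) dx = ½∫_0^π [sin((n+n')x) + sin((n−n')x)] dx, which is 0 when n+n' is even and 2n/(n²−n'²) when n+n' is odd (it need not vanish on (0, π)). For the constant mode: ∫_0^π 1 dx = π, ∫_0^π cos(nx) dx = 0, ∫_0^π sin(nx) dx = (1−(−1)^n)/n.
  u² squared terms: (-3)²·∫1 dx = 9·π = 9*π;  (2)²·∫sin(5x)² dx = 4·π/2 = 2*π.
  u² cross terms: 2·(-3)·(2)·∫1·sin(5x) dx = -12·(2/5) = -24/5.
  So ∫_0^π u² dx = 9*π + 2*π − 24/5 = -24/5 + 11*π.
  (u')² squared terms: (10)²·∫cos(5x)² dx = 100·π/2 = 50*π.
  So ∫_0^π (u')² dx = 50*π.
||u||_{H^1}^2 = (-24/5 + 11*π) + (50*π) = -24/5 + 61*π.


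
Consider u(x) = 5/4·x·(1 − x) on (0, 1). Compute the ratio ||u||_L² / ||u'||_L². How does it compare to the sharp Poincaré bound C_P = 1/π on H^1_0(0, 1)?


||u||_L² / ||u'||_L² = sqrt(10)/10 < C_P = 1/π.

u(x) = 5/4·x·(1 − x), so u'(x) = 5/4 - 5*x/2.
u(x) = 5/4·x·(1 − x) vanishes at x = 0 and x = 1, so u ∈ H^1_0(0, 1). Differentiate via the product rule and integrate the resulting polynomials term by term.
  ∫_0^1 u² dx = ∫_0^1 (25*x^4/16 - 25*x^3/8 + 25*x^2/16) dx. Term by term:
    ∫_0^1 25*x^4/16 dx = 5/16;  ∫_0^1 -25*x^3/8 dx = -25/32;  ∫_0^1 25*x^2/16 dx = 25/48.
  Sum: 5/16 − 25/32 + 25/48 = 5/96.
  ∫_0^1 (u')² dx = ∫_0^1 (25*x^2/4 - 25*x/4 + 25/16) dx. Term by term:
    ∫_0^1 25*x^2/4 dx = 25/12;  ∫_0^1 -25*x/4 dx = -25/8;  ∫_0^1 25/16 dx = 25/16.
  Sum: 25/12 − 25/8 + 25/16 = 25/48.
∫_0^1 u² dx = 5/96, so ||u||_L² = sqrt(30)/24.
∫_0^1 (u')² dx = 25/48, so ||u'||_L² = 5*sqrt(3)/12.
Ratio ||u||_L² / ||u'||_L² = sqrt(10)/10.
Sharp Poincaré constant on H^1_0(0, 1) is C_P = L/π = 1/π, achieved by sin(π·x).
A polynomial bump cannot attain the sharp Poincaré constant (only the first sine eigenfunction does), so the ratio is strictly less than C_P, consistent with ||u||_L² ≤ C_P ||u'||_L².


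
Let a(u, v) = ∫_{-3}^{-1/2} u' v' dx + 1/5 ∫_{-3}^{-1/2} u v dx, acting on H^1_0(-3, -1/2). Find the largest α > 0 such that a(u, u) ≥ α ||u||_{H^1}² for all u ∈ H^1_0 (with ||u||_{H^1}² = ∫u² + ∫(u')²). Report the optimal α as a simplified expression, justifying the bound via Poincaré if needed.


α = (5 + 4*π^2)/(25 + 4*π^2)

Coercivity of a(·,·) on H^1_0(-3, -1/2) means a(u, u) ≥ α ||u||_{H^1}² for every u ∈ H^1_0.
The interval has length L = 5/2, and Poincaré/coercivity depend only on L. Here a(u, u) = ∫(u')² + (1/5)·∫u².
Here 0 < c = 1/5 < 1. The condition a(u,u) ≥ α||u||_{H^1}² reads (1−α)∫(u')² ≥ (α−c)∫u². Any admissible α is ≤ 1 (rapidly oscillating u have ∫u²/∫(u')² → 0), and α = 1 would force 0 ≥ (1−c)∫u², impossible since c < 1; so 1−α > 0. By the sharp Poincaré inequality on H^1_0 of an interval of length L, ∫(u')² ≥ (π/L)²∫u² with equality for the first sine mode sin(π(x−x₀)/L) (x₀ the left endpoint), so the inequality holds for all u iff (1−α)(π/L)² ≥ α − c, i.e. α ≤ ((π/L)² + c)/((π/L)² + 1) = (1 + c(L/π)²)/(1 + (L/π)²). With (π/L)² = 4*π^2/25 and c = 1/5, the largest admissible constant is α = ((π/L)² + c)/((π/L)² + 1).
Simplifying, α = (5 + 4*π^2)/(25 + 4*π^2).


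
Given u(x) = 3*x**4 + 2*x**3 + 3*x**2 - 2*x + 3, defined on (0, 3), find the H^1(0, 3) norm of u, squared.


||u||_{H^1}^2 = 7645683/70

The H^1 norm (squared) on an interval (0, L) is
  ||u||_{H^1}^2 = ∫_0^L u(x)^2 dx + ∫_0^L u'(x)^2 dx.
Compute u'(x) = 12*x**3 + 6*x**2 + 6*x - 2.
Then u(x)^2 = 9*x**8 + 12*x**7 + 22*x**6 + 19*x**4 + 22*x**2 - 12*x + 9 and u'(x)^2 = 144*x**6 + 144*x**5 + 180*x**4 + 24*x**3 + 12*x**2 - 24*x + 4.
Integrate each monomial from 0 to 3 using ∫_0^3 c·x^n dx = c·3^(n+1)/(n+1):
  ∫_0^3 u(x)^2 dx = ∫_0^3 (9*x^8 + 12*x^7 + 22*x^6 + 19*x^4 + 22*x^2 - 12*x + 9) dx. Term by term:
    ∫_0^3 9*x^8 dx = 19683;  ∫_0^3 12*x^7 dx = 19683/2;  ∫_0^3 22*x^6 dx = 48114/7;
    ∫_0^3 19*x^4 dx = 4617/5;  ∫_0^3 22*x^2 dx = 198;  ∫_0^3 -12*x dx = -54;
    ∫_0^3 9 dx = 27.
  Sum: 19683 + 19683/2 + 48114/7 + 4617/5 + 198 − 54 + 27 = 2624463/70.
  ∫_0^3 u'(x)^2 dx = ∫_0^3 (144*x^6 + 144*x^5 + 180*x^4 + 24*x^3 + 12*x^2 - 24*x + 4) dx. Term by term:
    ∫_0^3 144*x^6 dx = 314928/7;  ∫_0^3 144*x^5 dx = 17496;  ∫_0^3 180*x^4 dx = 8748;
    ∫_0^3 24*x^3 dx = 486;  ∫_0^3 12*x^2 dx = 108;  ∫_0^3 -24*x dx = -108;
    ∫_0^3 4 dx = 12.
  Sum: 314928/7 + 17496 + 8748 + 486 + 108 − 108 + 12 = 502122/7.
Adding: ||u||_{H^1}^2 = 2624463/70 + 502122/7 = 7645683/70.


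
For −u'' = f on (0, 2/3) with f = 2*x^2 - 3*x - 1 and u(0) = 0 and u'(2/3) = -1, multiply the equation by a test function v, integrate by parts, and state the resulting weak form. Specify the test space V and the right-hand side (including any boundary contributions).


V = {v ∈ H^1(0, 2/3) : v(0) = 0} (test functions vanish at x = 0 where u is specified); weak form: ∫_0^2/3 u'v' dx = ∫_0^2/3 (2*x^2 - 3*x - 1) v dx − v(2/3) for all v ∈ V.

Multiply both sides by a test function v and integrate from 0 to 2/3:
  ∫_0^2/3 −u''(x) v(x) dx = ∫_0^2/3 f(x) v(x) dx.
Integrate the LHS by parts once:
  ∫_0^2/3 −u'' v dx = −[u'(x) v(x)]_0^2/3 + ∫_0^2/3 u'(x) v'(x) dx.
Thus ∫_0^2/3 u'(x) v'(x) dx = ∫_0^2/3 f(x) v(x) dx + [u'(x) v(x)]_0^2/3.
Choose V so that boundary terms are either known or forced to vanish.
Mixed BC: u(0) = 0 (Dirichlet) and u'(2/3) = -1 (Neumann). Define V = {v ∈ H^1(0, 2/3) : v(0) = 0}. Then [u' v]_0^2/3 = u'(2/3)·v(2/3) − u'(0)·0 = − v(2/3).
Weak formulation: find u (satisfying any essential BC) such that ∫_0^2/3 u'(x) v'(x) dx = ∫_0^2/3 f v dx − v(2/3) for all v ∈ V (Dirichlet at 0 absorbed into V; Neumann datum at x = 2/3 contributes the boundary term).
Substituting f(x) = 2*x^2 - 3*x - 1, the right-hand side is ∫_0^2/3 (2*x^2 - 3*x - 1) v dx − v(2/3).


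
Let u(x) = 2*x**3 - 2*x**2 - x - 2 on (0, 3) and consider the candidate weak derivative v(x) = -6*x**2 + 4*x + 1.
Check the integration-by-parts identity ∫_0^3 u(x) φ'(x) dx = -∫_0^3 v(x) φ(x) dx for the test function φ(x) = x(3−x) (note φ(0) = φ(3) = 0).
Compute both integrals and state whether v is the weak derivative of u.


LHS = -207/5, RHS = 207/5. No, v is not the weak derivative of u.

u(x) = 2*x**3 - 2*x**2 - x - 2, classical derivative u'(x) = 6*x**2 - 4*x - 1.
φ(x) = x(3−x), so φ'(x) = 3 - 2*x.
Note φ(0) = φ(3) = 0, so the boundary term u·φ vanishes.
LHS = ∫_0^3 u(x) φ'(x) dx = ∫_0^3 (-4*x^4 + 10*x^3 - 4*x^2 + x - 6) dx. Term by term:
  ∫_0^3 -4*x^4 dx = -972/5;  ∫_0^3 10*x^3 dx = 405/2;  ∫_0^3 -4*x^2 dx = -36;
  ∫_0^3 x dx = 9/2;  ∫_0^3 -6 dx = -18.
Sum: -972/5 + 405/2 − 36 + 9/2 − 18 = -207/5.
So LHS = -207/5.
∫_0^3 v(x) φ(x) dx = ∫_0^3 (6*x^4 - 22*x^3 + 11*x^2 + 3*x) dx. Term by term:
  ∫_0^3 6*x^4 dx = 1458/5;  ∫_0^3 -22*x^3 dx = -891/2;  ∫_0^3 11*x^2 dx = 99;
  ∫_0^3 3*x dx = 27/2.
Sum: 1458/5 − 891/2 + 99 + 27/2 = -207/5.
So RHS = -∫_0^3 v(x) φ(x) dx = 207/5.
LHS − RHS = -414/5 ≠ 0, so the identity fails.
(For a valid weak derivative the identity must hold for EVERY test function, in particular this one. The failure shows v is NOT the weak derivative of u.)
Correct weak derivative would be u'(x) = 6*x**2 - 4*x - 1.


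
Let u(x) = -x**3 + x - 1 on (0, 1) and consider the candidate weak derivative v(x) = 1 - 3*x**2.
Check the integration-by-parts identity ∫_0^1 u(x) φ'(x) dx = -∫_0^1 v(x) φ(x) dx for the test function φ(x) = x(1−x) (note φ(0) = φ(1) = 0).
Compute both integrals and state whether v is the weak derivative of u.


LHS = -1/60, RHS = -1/60. Yes, v = u' weakly.

u(x) = -x**3 + x - 1, classical derivative u'(x) = 1 - 3*x**2.
φ(x) = x(1−x), so φ'(x) = 1 - 2*x.
Note φ(0) = φ(1) = 0, so the boundary term u·φ vanishes.
LHS = ∫_0^1 u(x) φ'(x) dx = ∫_0^1 (2*x^4 - x^3 - 2*x^2 + 3*x - 1) dx. Term by term:
  ∫_0^1 2*x^4 dx = 2/5;  ∫_0^1 -x^3 dx = -1/4;  ∫_0^1 -2*x^2 dx = -2/3;
  ∫_0^1 3*x dx = 3/2;  ∫_0^1 -1 dx = -1.
Sum: 2/5 − 1/4 − 2/3 + 3/2 − 1 = -1/60.
So LHS = -1/60.
∫_0^1 v(x) φ(x) dx = ∫_0^1 (3*x^4 - 3*x^3 - x^2 + x) dx. Term by term:
  ∫_0^1 3*x^4 dx = 3/5;  ∫_0^1 -3*x^3 dx = -3/4;  ∫_0^1 -x^2 dx = -1/3;
  ∫_0^1 x dx = 1/2.
Sum: 3/5 − 3/4 − 1/3 + 1/2 = 1/60.
So RHS = -∫_0^1 v(x) φ(x) dx = -1/60.
LHS = RHS, so the identity holds for this test φ.
Moreover u is smooth here and v(x) = u'(x) = 1 - 3*x**2 pointwise, so the identity holds for every test function. Hence v is the weak derivative of u.


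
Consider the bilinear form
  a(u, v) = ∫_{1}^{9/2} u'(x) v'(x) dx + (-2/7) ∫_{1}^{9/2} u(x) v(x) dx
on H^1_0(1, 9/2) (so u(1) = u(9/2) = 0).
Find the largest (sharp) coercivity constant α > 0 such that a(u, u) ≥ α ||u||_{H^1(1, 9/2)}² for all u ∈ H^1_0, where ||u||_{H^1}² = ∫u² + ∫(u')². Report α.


α = 2*(-7 + 2*π^2)/(4*π^2 + 49)

Coercivity of a(·,·) on H^1_0(1, 9/2) means a(u, u) ≥ α ||u||_{H^1}² for every u ∈ H^1_0.
The interval has length L = 7/2, and Poincaré/coercivity depend only on L. Here a(u, u) = ∫(u')² + (-2/7)·∫u².
Here c = -2/7 < 0 with |c| < (π/L)² = 4*π^2/49, so coercivity still holds. The condition a(u,u) ≥ α||u||_{H^1}² reads (1−α)∫(u')² ≥ (α−c)∫u². Any admissible α is ≤ 1 (rapidly oscillating u have ∫u²/∫(u')² → 0), and α = 1 would force 0 ≥ (1−c)∫u², impossible since c < 1; so 1−α > 0. By the sharp Poincaré inequality on H^1_0 of an interval of length L, ∫(u')² ≥ (π/L)²∫u² with equality for the first sine mode sin(π(x−x₀)/L) (x₀ the left endpoint), so the inequality holds for all u iff (1−α)(π/L)² ≥ α − c, i.e. α ≤ ((π/L)² + c)/((π/L)² + 1) = (1 + c(L/π)²)/(1 + (L/π)²). (Direct route, valid since c ≤ 0: Poincaré gives c∫u² ≥ c(L/π)²∫(u')², so a(u,u) ≥ (1 + c(L/π)²)∫(u')², while ||u||_{H^1}² ≤ (1 + (L/π)²)∫(u')²; dividing yields the same α.) With (π/L)² = 4*π^2/49 and c = -2/7, the largest admissible constant is α = ((π/L)² + c)/((π/L)² + 1).
Simplifying, α = 2*(-7 + 2*π^2)/(4*π^2 + 49).


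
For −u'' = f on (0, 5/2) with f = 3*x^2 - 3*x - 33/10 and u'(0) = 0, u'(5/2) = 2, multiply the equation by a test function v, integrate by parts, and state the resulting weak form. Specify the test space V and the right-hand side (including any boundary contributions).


V = H^1(0, 5/2) (v unrestricted at boundary; u is determined up to an additive constant); weak form: ∫_0^5/2 u'v' dx = ∫_0^5/2 (3*x^2 - 3*x - 33/10) v dx + 2·v(5/2) for all v ∈ V.

Multiply both sides by a test function v and integrate from 0 to 5/2:
  ∫_0^5/2 −u''(x) v(x) dx = ∫_0^5/2 f(x) v(x) dx.
Integrate the LHS by parts once:
  ∫_0^5/2 −u'' v dx = −[u'(x) v(x)]_0^5/2 + ∫_0^5/2 u'(x) v'(x) dx.
Thus ∫_0^5/2 u'(x) v'(x) dx = ∫_0^5/2 f(x) v(x) dx + [u'(x) v(x)]_0^5/2.
Choose V so that boundary terms are either known or forced to vanish.
u has inhomogeneous Neumann u'(0) = 0, u'(5/2) = 2. [u' v]_0^5/2 = (2)·v(5/2) − (0)·v(0) = 2·v(5/2). Take V = H^1(0, 5/2); boundary term becomes part of RHS.
Weak formulation: find u (satisfying any essential BC) such that ∫_0^5/2 u'(x) v'(x) dx = ∫_0^5/2 f v dx + 2·v(5/2) for all v ∈ V (Neumann data are natural BCs: they enter the RHS as boundary terms).
Substituting f(x) = 3*x^2 - 3*x - 33/10, the right-hand side is ∫_0^5/2 (3*x^2 - 3*x - 33/10) v dx + 2·v(5/2).
Compatibility check (pure Neumann): taking v ≡ 1 ∈ V gives 0 = ∫_0^5/2 f dx + (2) − (0), i.e. ∫_0^5/2 f dx must equal u'(0) − u'(5/2) = -2. Indeed ∫_0^5/2 (3*x^2 - 3*x - 33/10) dx = -2, so the data are compatible. The solution is then unique only up to an additive constant (fix it e.g. by requiring ∫_0^5/2 u dx = 0).


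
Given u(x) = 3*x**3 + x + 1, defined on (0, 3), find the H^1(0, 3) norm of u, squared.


||u||_{H^1}^2 = 514329/70

The H^1 norm (squared) on an interval (0, L) is
  ||u||_{H^1}^2 = ∫_0^L u(x)^2 dx + ∫_0^L u'(x)^2 dx.
Compute u'(x) = 9*x**2 + 1.
Then u(x)^2 = 9*x**6 + 6*x**4 + 6*x**3 + x**2 + 2*x + 1 and u'(x)^2 = 81*x**4 + 18*x**2 + 1.
Integrate each monomial from 0 to 3 using ∫_0^3 c·x^n dx = c·3^(n+1)/(n+1):
  ∫_0^3 u(x)^2 dx = ∫_0^3 (9*x^6 + 6*x^4 + 6*x^3 + x^2 + 2*x + 1) dx. Term by term:
    ∫_0^3 9*x^6 dx = 19683/7;  ∫_0^3 6*x^4 dx = 1458/5;  ∫_0^3 6*x^3 dx = 243/2;
    ∫_0^3 x^2 dx = 9;  ∫_0^3 2*x dx = 9;  ∫_0^3 1 dx = 3.
  Sum: 19683/7 + 1458/5 + 243/2 + 9 + 9 + 3 = 227217/70.
  ∫_0^3 u'(x)^2 dx = ∫_0^3 (81*x^4 + 18*x^2 + 1) dx. Term by term:
    ∫_0^3 81*x^4 dx = 19683/5;  ∫_0^3 18*x^2 dx = 162;  ∫_0^3 1 dx = 3.
  Sum: 19683/5 + 162 + 3 = 20508/5.
Adding: ||u||_{H^1}^2 = 227217/70 + 20508/5 = 514329/70.


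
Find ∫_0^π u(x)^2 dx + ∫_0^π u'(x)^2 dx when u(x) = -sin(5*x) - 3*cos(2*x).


||u||_{H^1(0,π)}^2 = 100/7 + 71*π/2

u'(x) = 6*sin(2*x) - 5*cos(5*x).
Expand u² and (u')² and integrate term by term on (0, π), using: for integers n ≥ 1, ∫_0^π sin²(nx) dx = ∫_0^π cos²(nx) dx = π/2; for n ≠ n', ∫_0^π sin(nx)sin(n'x) dx = ∫_0^π cos(nx)cos(n'x) dx = 0; and by product-to-sum, ∫_0^π sin(nx)cos(n'x) dx = ½∫_0^π [sin((n+n')x) + sin((n−n')x)] dx, which is 0 when n+n' is even and 2n/(n²−n'²) when n+n' is odd (it need not vanish on (0, π)).
  u² squared terms: (-1)²·∫sin(5x)² dx = 1·π/2 = π/2;  (-3)²·∫cos(2x)² dx = 9·π/2 = 9*π/2.
  u² cross terms: 2·(-1)·(-3)·∫sin(5x)·cos(2x) dx = 6·(10/21) = 20/7.
  So ∫_0^π u² dx = π/2 + 9*π/2 + 20/7 = 20/7 + 5*π.
  (u')² squared terms: (-5)²·∫cos(5x)² dx = 25·π/2 = 25*π/2;  (6)²·∫sin(2x)² dx = 36·π/2 = 18*π.
  (u')² cross terms: 2·(-5)·(6)·∫cos(5x)·sin(2x) dx = -60·(-4/21) = 80/7.
  So ∫_0^π (u')² dx = 25*π/2 + 18*π + 80/7 = 80/7 + 61*π/2.
||u||_{H^1}^2 = (20/7 + 5*π) + (80/7 + 61*π/2) = 100/7 + 71*π/2.


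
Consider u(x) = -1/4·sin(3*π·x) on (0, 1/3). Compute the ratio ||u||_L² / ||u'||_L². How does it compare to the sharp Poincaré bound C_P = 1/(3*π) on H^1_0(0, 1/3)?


||u||_L² / ||u'||_L² = 1/(3*π) = C_P.

u(x) = -1/4·sin(3*π·x), so u'(x) = -3*π*cos(3*π*x)/4.
Writing u(x) = A·sin(kπx/L) with A = -1/4 and k = 1, use ∫_0^L sin²(kπx/L) dx = L/2 and ∫_0^L cos²(kπx/L) dx = L/2.
u² = 1/16·sin²(3*π·x) and (u')² = 9*π^2/16·cos²(3*π·x), and each of sin², cos² integrates to L/2 = 1/6 over (0, 1/3).
∫_0^1/3 u² dx = 1/96, so ||u||_L² = sqrt(6)/24.
∫_0^1/3 (u')² dx = 3*π^2/32, so ||u'||_L² = sqrt(6)*π/8.
Ratio ||u||_L² / ||u'||_L² = 1/(3*π).
Sharp Poincaré constant on H^1_0(0, 1/3) is C_P = L/π = 1/(3*π), achieved by sin(3*π·x).
This is the k = 1 eigenfunction (up to amplitude), so the ratio equals the sharp Poincaré constant exactly.


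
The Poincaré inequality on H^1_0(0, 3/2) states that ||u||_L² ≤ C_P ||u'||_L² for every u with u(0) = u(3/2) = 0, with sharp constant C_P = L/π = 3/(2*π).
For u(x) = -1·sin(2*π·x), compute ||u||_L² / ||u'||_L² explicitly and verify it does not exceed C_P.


||u||_L² / ||u'||_L² = 1/(2*π) < C_P = 3/(2*π).

u(x) = -1·sin(2*π·x), so u'(x) = -2*π*cos(2*π*x).
Writing u(x) = A·sin(kπx/L) with A = -1 and k = 3, use ∫_0^L sin²(kπx/L) dx = L/2 and ∫_0^L cos²(kπx/L) dx = L/2.
u² = 1·sin²(2*π·x) and (u')² = 4*π^2·cos²(2*π·x), and each of sin², cos² integrates to L/2 = 3/4 over (0, 3/2).
∫_0^3/2 u² dx = 3/4, so ||u||_L² = sqrt(3)/2.
∫_0^3/2 (u')² dx = 3*π^2, so ||u'||_L² = sqrt(3)*π.
Ratio ||u||_L² / ||u'||_L² = 1/(2*π).
Sharp Poincaré constant on H^1_0(0, 3/2) is C_P = L/π = 3/(2*π), achieved by sin(2*π/3·x).
This is the k = 3 harmonic; the ratio L/(kπ) is strictly less than C_P = L/π, consistent with the sharp inequality ||u||_L² ≤ C_P ||u'||_L².


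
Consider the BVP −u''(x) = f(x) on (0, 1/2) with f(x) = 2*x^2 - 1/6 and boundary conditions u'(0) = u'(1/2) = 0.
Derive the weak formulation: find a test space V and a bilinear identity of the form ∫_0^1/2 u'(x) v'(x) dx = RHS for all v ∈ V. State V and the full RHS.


V = H^1(0, 1/2) (no boundary constraint on v; u is determined up to an additive constant); weak form: ∫_0^1/2 u'v' dx = ∫_0^1/2 (2*x^2 - 1/6) v dx for all v ∈ V.

Multiply both sides by a test function v and integrate from 0 to 1/2:
  ∫_0^1/2 −u''(x) v(x) dx = ∫_0^1/2 f(x) v(x) dx.
Integrate the LHS by parts once:
  ∫_0^1/2 −u'' v dx = −[u'(x) v(x)]_0^1/2 + ∫_0^1/2 u'(x) v'(x) dx.
Thus ∫_0^1/2 u'(x) v'(x) dx = ∫_0^1/2 f(x) v(x) dx + [u'(x) v(x)]_0^1/2.
Choose V so that boundary terms are either known or forced to vanish.
u has homogeneous Neumann: u'(0) = u'(1/2) = 0. So [u' v]_0^1/2 = 0·v(1/2) − 0·v(0) = 0 for any v; take V = H^1(0, 1/2).
Weak formulation: find u (satisfying any essential BC) such that ∫_0^1/2 u'(x) v'(x) dx = ∫_0^1/2 f v dx for all v ∈ V (homogeneous Neumann, so boundary terms vanish).
Substituting f(x) = 2*x^2 - 1/6, the right-hand side is ∫_0^1/2 (2*x^2 - 1/6) v dx.
Compatibility check (pure Neumann): taking v ≡ 1 ∈ V gives 0 = ∫_0^1/2 f dx + (0) − (0), i.e. ∫_0^1/2 f dx must equal u'(0) − u'(1/2) = 0. Indeed ∫_0^1/2 (2*x^2 - 1/6) dx = 0, so the data are compatible. The solution is then unique only up to an additive constant (fix it e.g. by requiring ∫_0^1/2 u dx = 0).


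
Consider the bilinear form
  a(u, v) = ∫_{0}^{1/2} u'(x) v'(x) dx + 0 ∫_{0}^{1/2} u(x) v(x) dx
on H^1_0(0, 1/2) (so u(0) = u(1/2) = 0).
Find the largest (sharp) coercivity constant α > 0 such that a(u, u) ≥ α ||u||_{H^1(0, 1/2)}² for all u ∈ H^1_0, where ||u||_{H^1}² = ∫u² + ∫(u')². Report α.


α = 4*π^2/(1 + 4*π^2)

Coercivity of a(·,·) on H^1_0(0, 1/2) means a(u, u) ≥ α ||u||_{H^1}² for every u ∈ H^1_0.
The interval has length L = 1/2, and Poincaré/coercivity depend only on L. Here a(u, u) = ∫(u')² + (0)·∫u².
Here c = 0, so a(u,u) = ∫(u')² alone. The condition a(u,u) ≥ α||u||_{H^1}² reads (1−α)∫(u')² ≥ (α−c)∫u². Any admissible α is ≤ 1 (rapidly oscillating u have ∫u²/∫(u')² → 0), and α = 1 would force 0 ≥ (1−c)∫u², impossible since c < 1; so 1−α > 0. By the sharp Poincaré inequality on H^1_0 of an interval of length L, ∫(u')² ≥ (π/L)²∫u² with equality for the first sine mode sin(π(x−x₀)/L) (x₀ the left endpoint), so the inequality holds for all u iff (1−α)(π/L)² ≥ α − c, i.e. α ≤ ((π/L)² + c)/((π/L)² + 1) = (1 + c(L/π)²)/(1 + (L/π)²). (Direct route, valid since c ≤ 0: Poincaré gives c∫u² ≥ c(L/π)²∫(u')², so a(u,u) ≥ (1 + c(L/π)²)∫(u')², while ||u||_{H^1}² ≤ (1 + (L/π)²)∫(u')²; dividing yields the same α.) With (π/L)² = 4*π^2 and c = 0, the largest admissible constant is α = ((π/L)² + c)/((π/L)² + 1).
Simplifying, α = 4*π^2/(1 + 4*π^2).


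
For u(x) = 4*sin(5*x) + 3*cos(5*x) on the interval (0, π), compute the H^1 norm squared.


||u||_{H^1(0,π)}^2 = 325*π

u'(x) = -15*sin(5*x) + 20*cos(5*x).
Expand u² and (u')² and integrate term by term on (0, π), using: for integers n ≥ 1, ∫_0^π sin²(nx) dx = ∫_0^π cos²(nx) dx = π/2; for n ≠ n', ∫_0^π sin(nx)sin(n'x) dx = ∫_0^π cos(nx)cos(n'x) dx = 0; and by product-to-sum, ∫_0^π sin(nx)cos(n'x) dx = ½∫_0^π [sin((n+n')x) + sin((n−n')x)] dx, which is 0 when n+n' is even and 2n/(n²−n'²) when n+n' is odd (it need not vanish on (0, π)).
  u² squared terms: (3)²·∫cos(5x)² dx = 9·π/2 = 9*π/2;  (4)²·∫sin(5x)² dx = 16·π/2 = 8*π.
  u² cross terms: 2·(3)·(4)·∫cos(5x)·sin(5x) dx = 24·(0) = 0.
  So ∫_0^π u² dx = 9*π/2 + 8*π + 0 = 25*π/2.
  (u')² squared terms: (-15)²·∫sin(5x)² dx = 225·π/2 = 225*π/2;  (20)²·∫cos(5x)² dx = 400·π/2 = 200*π.
  (u')² cross terms: 2·(-15)·(20)·∫sin(5x)·cos(5x) dx = -600·(0) = 0.
  So ∫_0^π (u')² dx = 225*π/2 + 200*π + 0 = 625*π/2.
||u||_{H^1}^2 = (25*π/2) + (625*π/2) = 325*π.


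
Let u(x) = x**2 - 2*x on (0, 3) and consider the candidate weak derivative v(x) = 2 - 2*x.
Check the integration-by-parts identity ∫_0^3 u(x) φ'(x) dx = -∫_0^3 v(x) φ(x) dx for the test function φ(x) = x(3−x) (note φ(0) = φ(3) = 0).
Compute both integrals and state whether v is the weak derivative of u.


LHS = -9/2, RHS = 9/2. No, v is not the weak derivative of u.

u(x) = x**2 - 2*x, classical derivative u'(x) = 2*x - 2.
φ(x) = x(3−x), so φ'(x) = 3 - 2*x.
Note φ(0) = φ(3) = 0, so the boundary term u·φ vanishes.
LHS = ∫_0^3 u(x) φ'(x) dx = ∫_0^3 (-2*x^3 + 7*x^2 - 6*x) dx. Term by term:
  ∫_0^3 -2*x^3 dx = -81/2;  ∫_0^3 7*x^2 dx = 63;  ∫_0^3 -6*x dx = -27.
Sum: -81/2 + 63 − 27 = -9/2.
So LHS = -9/2.
∫_0^3 v(x) φ(x) dx = ∫_0^3 (2*x^3 - 8*x^2 + 6*x) dx. Term by term:
  ∫_0^3 2*x^3 dx = 81/2;  ∫_0^3 -8*x^2 dx = -72;  ∫_0^3 6*x dx = 27.
Sum: 81/2 − 72 + 27 = -9/2.
So RHS = -∫_0^3 v(x) φ(x) dx = 9/2.
LHS − RHS = -9 ≠ 0, so the identity fails.
(For a valid weak derivative the identity must hold for EVERY test function, in particular this one. The failure shows v is NOT the weak derivative of u.)
Correct weak derivative would be u'(x) = 2*x - 2.


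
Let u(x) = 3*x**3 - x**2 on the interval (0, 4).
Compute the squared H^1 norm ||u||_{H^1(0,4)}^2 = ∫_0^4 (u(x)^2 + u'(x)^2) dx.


||u||_{H^1}^2 = 3312128/105

The H^1 norm (squared) on an interval (0, L) is
  ||u||_{H^1}^2 = ∫_0^L u(x)^2 dx + ∫_0^L u'(x)^2 dx.
Compute u'(x) = 9*x**2 - 2*x.
Then u(x)^2 = 9*x**6 - 6*x**5 + x**4 and u'(x)^2 = 81*x**4 - 36*x**3 + 4*x**2.
Integrate each monomial from 0 to 4 using ∫_0^4 c·x^n dx = c·4^(n+1)/(n+1):
  ∫_0^4 u(x)^2 dx = ∫_0^4 (9*x^6 - 6*x^5 + x^4) dx. Term by term:
    ∫_0^4 9*x^6 dx = 147456/7;  ∫_0^4 -6*x^5 dx = -4096;  ∫_0^4 x^4 dx = 1024/5.
  Sum: 147456/7 − 4096 + 1024/5 = 601088/35.
  ∫_0^4 u'(x)^2 dx = ∫_0^4 (81*x^4 - 36*x^3 + 4*x^2) dx. Term by term:
    ∫_0^4 81*x^4 dx = 82944/5;  ∫_0^4 -36*x^3 dx = -2304;  ∫_0^4 4*x^2 dx = 256/3.
  Sum: 82944/5 − 2304 + 256/3 = 215552/15.
Adding: ||u||_{H^1}^2 = 601088/35 + 215552/15 = 3312128/105.


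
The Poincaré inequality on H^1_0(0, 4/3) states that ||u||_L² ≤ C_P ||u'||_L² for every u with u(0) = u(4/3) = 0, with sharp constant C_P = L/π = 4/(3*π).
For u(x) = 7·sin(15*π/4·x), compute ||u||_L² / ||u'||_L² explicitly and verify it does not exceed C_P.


||u||_L² / ||u'||_L² = 4/(15*π) < C_P = 4/(3*π).

u(x) = 7·sin(15*π/4·x), so u'(x) = 105*π*cos(15*π*x/4)/4.
Writing u(x) = A·sin(kπx/L) with A = 7 and k = 5, use ∫_0^L sin²(kπx/L) dx = L/2 and ∫_0^L cos²(kπx/L) dx = L/2.
u² = 49·sin²(15*π/4·x) and (u')² = 11025*π^2/16·cos²(15*π/4·x), and each of sin², cos² integrates to L/2 = 2/3 over (0, 4/3).
∫_0^4/3 u² dx = 98/3, so ||u||_L² = 7*sqrt(6)/3.
∫_0^4/3 (u')² dx = 3675*π^2/8, so ||u'||_L² = 35*sqrt(6)*π/4.
Ratio ||u||_L² / ||u'||_L² = 4/(15*π).
Sharp Poincaré constant on H^1_0(0, 4/3) is C_P = L/π = 4/(3*π), achieved by sin(3*π/4·x).
This is the k = 5 harmonic; the ratio L/(kπ) is strictly less than C_P = L/π, consistent with the sharp inequality ||u||_L² ≤ C_P ||u'||_L².


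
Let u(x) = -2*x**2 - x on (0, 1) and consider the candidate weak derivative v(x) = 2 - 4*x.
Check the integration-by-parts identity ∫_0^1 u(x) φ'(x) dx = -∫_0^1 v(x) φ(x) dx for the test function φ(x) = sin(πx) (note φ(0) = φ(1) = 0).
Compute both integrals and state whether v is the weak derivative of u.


LHS = 6/π, RHS = 0. No, v is not the weak derivative of u.

u(x) = -2*x**2 - x, classical derivative u'(x) = -4*x - 1.
φ(x) = sin(πx), so φ'(x) = π*cos(π*x).
Note φ(0) = φ(1) = 0, so the boundary term u·φ vanishes.
LHS = ∫_0^1 u(x) φ'(x) dx = ∫_0^1 (-2*π*x^2*cos(π*x) - π*x*cos(π*x)) dx. Term by term:
  ∫_0^1 -π*x*cos(π*x) dx = 2/π;  ∫_0^1 -2*π*x^2*cos(π*x) dx = 4/π.
Sum: 2/π + 4/π = 6/π.
So LHS = 6/π.
∫_0^1 v(x) φ(x) dx = ∫_0^1 (-4*x*sin(π*x) + 2*sin(π*x)) dx. Term by term:
  ∫_0^1 2*sin(π*x) dx = 4/π;  ∫_0^1 -4*x*sin(π*x) dx = -4/π.
Sum: 4/π − 4/π = 0.
So RHS = -∫_0^1 v(x) φ(x) dx = 0.
LHS − RHS = 6/π ≠ 0, so the identity fails.
(For a valid weak derivative the identity must hold for EVERY test function, in particular this one. The failure shows v is NOT the weak derivative of u.)
Correct weak derivative would be u'(x) = -4*x - 1.


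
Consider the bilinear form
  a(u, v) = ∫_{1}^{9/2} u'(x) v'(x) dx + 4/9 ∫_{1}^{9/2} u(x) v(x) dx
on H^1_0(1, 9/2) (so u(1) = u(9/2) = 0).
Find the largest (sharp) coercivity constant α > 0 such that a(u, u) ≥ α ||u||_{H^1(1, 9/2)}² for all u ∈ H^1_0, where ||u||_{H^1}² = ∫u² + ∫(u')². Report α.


α = 4*(49 + 9*π^2)/(9*(4*π^2 + 49))

Coercivity of a(·,·) on H^1_0(1, 9/2) means a(u, u) ≥ α ||u||_{H^1}² for every u ∈ H^1_0.
The interval has length L = 7/2, and Poincaré/coercivity depend only on L. Here a(u, u) = ∫(u')² + (4/9)·∫u².
Here 0 < c = 4/9 < 1. The condition a(u,u) ≥ α||u||_{H^1}² reads (1−α)∫(u')² ≥ (α−c)∫u². Any admissible α is ≤ 1 (rapidly oscillating u have ∫u²/∫(u')² → 0), and α = 1 would force 0 ≥ (1−c)∫u², impossible since c < 1; so 1−α > 0. By the sharp Poincaré inequality on H^1_0 of an interval of length L, ∫(u')² ≥ (π/L)²∫u² with equality for the first sine mode sin(π(x−x₀)/L) (x₀ the left endpoint), so the inequality holds for all u iff (1−α)(π/L)² ≥ α − c, i.e. α ≤ ((π/L)² + c)/((π/L)² + 1) = (1 + c(L/π)²)/(1 + (L/π)²). With (π/L)² = 4*π^2/49 and c = 4/9, the largest admissible constant is α = ((π/L)² + c)/((π/L)² + 1).
Simplifying, α = 4*(49 + 9*π^2)/(9*(4*π^2 + 49)).
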